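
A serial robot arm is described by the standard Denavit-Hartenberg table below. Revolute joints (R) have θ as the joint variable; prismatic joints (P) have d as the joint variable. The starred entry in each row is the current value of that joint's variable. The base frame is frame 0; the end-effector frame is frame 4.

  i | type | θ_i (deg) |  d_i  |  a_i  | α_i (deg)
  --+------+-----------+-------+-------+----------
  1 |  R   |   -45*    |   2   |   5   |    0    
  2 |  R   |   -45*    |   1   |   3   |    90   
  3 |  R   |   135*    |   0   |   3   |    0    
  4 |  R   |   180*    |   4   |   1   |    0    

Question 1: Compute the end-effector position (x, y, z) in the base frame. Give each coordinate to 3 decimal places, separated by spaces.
-0.464 -5.121 4.414

after link 1: o_1 = (3.5355, -3.5355, 2.0000)
after link 2: o_2 = (3.5355, -6.5355, 3.0000)
after link 3: o_3 = (3.5355, -4.4142, 5.1213)
after link 4: o_4 = (-0.4645, -5.1213, 4.4142)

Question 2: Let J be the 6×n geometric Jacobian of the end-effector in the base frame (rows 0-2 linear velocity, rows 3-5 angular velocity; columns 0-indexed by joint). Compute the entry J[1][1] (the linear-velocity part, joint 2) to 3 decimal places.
-4.000

axis z_1 = (0.0000,0.0000,1.0000); lever o_n−o_1 = (-4.0000,-1.5858,2.4142)
cross product → J_v[:, 1] = (1.5858,-4.0000,0.0000)
J_ω[:, 1] = z_1
entry J[1][1] = -4.0000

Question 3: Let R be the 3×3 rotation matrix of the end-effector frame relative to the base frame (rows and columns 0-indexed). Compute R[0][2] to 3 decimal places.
End-effector z-axis (col 2 of R) = (-1.0000,-0.0000,0.0000)
R[0][2] = -1.0000

-1.000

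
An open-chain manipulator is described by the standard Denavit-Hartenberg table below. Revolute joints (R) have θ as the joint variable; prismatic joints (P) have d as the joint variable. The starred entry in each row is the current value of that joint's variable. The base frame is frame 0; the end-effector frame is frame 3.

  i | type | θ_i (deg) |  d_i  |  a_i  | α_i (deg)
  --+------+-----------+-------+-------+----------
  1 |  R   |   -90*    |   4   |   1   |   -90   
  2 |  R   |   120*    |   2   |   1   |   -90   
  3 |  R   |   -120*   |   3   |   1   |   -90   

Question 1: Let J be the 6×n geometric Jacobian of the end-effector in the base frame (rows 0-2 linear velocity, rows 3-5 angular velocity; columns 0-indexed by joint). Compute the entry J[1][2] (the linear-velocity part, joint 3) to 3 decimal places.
axis z_2 = (-0.0000,0.8660,0.5000); lever o_n−o_2 = (0.8660,2.3481,1.9330)
cross product → J_v[:, 2] = (0.5000,0.4330,-0.7500)
J_ω[:, 2] = z_2
entry J[1][2] = 0.4330

0.433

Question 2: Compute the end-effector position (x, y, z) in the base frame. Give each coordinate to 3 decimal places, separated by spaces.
2.866 1.848 5.067

after link 1: o_1 = (0.0000, -1.0000, 4.0000)
after link 2: o_2 = (2.0000, -0.5000, 3.1340)
after link 3: o_3 = (2.8660, 1.8481, 5.0670)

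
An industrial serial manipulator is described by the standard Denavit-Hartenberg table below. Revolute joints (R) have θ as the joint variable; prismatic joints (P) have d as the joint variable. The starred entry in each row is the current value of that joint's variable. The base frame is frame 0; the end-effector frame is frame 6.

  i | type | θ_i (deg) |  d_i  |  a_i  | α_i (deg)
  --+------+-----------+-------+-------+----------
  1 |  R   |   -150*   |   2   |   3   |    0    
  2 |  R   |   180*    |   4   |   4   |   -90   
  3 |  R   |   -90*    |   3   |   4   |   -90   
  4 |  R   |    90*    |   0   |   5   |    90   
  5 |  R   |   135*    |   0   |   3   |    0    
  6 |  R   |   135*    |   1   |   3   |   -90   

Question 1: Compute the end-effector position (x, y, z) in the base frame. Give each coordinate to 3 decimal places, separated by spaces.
after link 1: o_1 = (-2.5981, -1.5000, 2.0000)
after link 2: o_2 = (0.8660, 0.5000, 6.0000)
after link 3: o_3 = (-0.6340, 3.0981, 10.0000)
after link 4: o_4 = (1.8660, -1.2321, 10.0000)
after link 5: o_5 = (2.6425, 1.6657, 10.0000)
after link 6: o_6 = (0.0444, 0.1657, 11.0000)

0.044 0.166 11.000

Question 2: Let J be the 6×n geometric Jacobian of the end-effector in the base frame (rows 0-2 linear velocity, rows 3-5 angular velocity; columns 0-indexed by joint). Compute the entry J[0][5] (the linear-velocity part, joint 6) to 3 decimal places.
1.500

axis z_5 = (0.0000,0.0000,1.0000); lever o_n−o_5 = (-2.5981,-1.5000,1.0000)
cross product → J_v[:, 5] = (1.5000,-2.5981,0.0000)
J_ω[:, 5] = z_5
entry J[0][5] = 1.5000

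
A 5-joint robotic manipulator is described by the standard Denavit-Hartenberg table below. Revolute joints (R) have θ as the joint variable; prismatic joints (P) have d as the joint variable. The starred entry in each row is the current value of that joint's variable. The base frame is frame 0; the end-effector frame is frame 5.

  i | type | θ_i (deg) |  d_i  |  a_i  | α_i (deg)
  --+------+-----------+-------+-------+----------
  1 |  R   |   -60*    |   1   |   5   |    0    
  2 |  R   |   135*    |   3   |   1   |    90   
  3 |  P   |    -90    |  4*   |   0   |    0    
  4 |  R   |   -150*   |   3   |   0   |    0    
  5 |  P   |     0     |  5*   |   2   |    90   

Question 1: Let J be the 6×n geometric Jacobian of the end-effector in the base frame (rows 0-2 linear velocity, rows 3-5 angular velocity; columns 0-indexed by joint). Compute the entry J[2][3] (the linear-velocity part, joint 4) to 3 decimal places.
-1.000

axis z_3 = (0.9659,-0.2588,0.0000); lever o_n−o_3 = (7.4686,-3.0365,1.7321)
cross product → J_v[:, 3] = (-0.4483,-1.6730,-1.0000)
J_ω[:, 3] = z_3
entry J[2][3] = -1.0000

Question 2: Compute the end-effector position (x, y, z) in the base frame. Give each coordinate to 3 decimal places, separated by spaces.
after link 1: o_1 = (2.5000, -4.3301, 1.0000)
after link 2: o_2 = (2.7588, -3.3642, 4.0000)
after link 3: o_3 = (6.6225, -4.3995, 4.0000)
after link 4: o_4 = (9.5203, -5.1759, 4.0000)
after link 5: o_5 = (14.0911, -7.4360, 5.7321)

14.091 -7.436 5.732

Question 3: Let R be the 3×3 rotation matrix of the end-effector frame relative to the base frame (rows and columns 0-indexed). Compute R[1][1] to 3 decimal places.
End-effector y-axis (col 1 of R) = (0.9659,-0.2588,0.0000)
R[1][1] = -0.2588

-0.259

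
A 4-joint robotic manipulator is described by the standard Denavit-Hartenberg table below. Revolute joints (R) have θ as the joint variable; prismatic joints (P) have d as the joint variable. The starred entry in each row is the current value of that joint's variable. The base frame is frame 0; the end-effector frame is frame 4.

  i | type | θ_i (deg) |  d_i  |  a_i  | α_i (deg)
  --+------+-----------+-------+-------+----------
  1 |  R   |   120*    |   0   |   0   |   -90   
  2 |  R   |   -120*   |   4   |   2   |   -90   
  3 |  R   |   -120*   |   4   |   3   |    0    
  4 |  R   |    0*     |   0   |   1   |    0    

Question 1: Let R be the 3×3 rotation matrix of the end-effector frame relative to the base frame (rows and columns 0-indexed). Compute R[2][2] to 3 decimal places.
End-effector z-axis (col 2 of R) = (-0.4330,0.7500,0.5000)
R[2][2] = 0.5000

0.500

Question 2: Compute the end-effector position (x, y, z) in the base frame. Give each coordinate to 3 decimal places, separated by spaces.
after link 1: o_1 = (0.0000, 0.0000, 0.0000)
after link 2: o_2 = (-2.9641, -2.8660, 1.7321)
after link 3: o_3 = (-7.3212, -0.5155, 2.4330)
after link 4: o_4 = (-8.1962, -0.7321, 2.0000)

-8.196 -0.732 2.000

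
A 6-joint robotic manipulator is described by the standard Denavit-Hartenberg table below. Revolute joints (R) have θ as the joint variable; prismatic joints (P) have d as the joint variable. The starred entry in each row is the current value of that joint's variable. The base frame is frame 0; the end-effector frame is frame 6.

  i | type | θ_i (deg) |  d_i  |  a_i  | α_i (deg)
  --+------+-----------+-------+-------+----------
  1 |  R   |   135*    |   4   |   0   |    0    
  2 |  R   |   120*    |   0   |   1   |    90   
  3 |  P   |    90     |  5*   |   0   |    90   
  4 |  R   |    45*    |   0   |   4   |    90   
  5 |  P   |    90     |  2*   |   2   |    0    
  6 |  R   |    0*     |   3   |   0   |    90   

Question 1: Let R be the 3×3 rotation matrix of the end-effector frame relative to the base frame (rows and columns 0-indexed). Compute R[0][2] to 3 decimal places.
-0.683

End-effector z-axis (col 2 of R) = (-0.6830,0.1830,0.7071)
R[0][2] = -0.6830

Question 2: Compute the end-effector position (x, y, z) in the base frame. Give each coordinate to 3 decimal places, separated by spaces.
after link 1: o_1 = (0.0000, 0.0000, 4.0000)
after link 2: o_2 = (-0.2588, -0.9659, 4.0000)
after link 3: o_3 = (-5.0884, 0.3282, 4.0000)
after link 4: o_4 = (-7.8205, 1.0602, 6.8284)
after link 5: o_5 = (-6.9721, -1.2377, 8.2426)
after link 6: o_6 = (-4.9231, -1.7867, 10.3640)

-4.923 -1.787 10.364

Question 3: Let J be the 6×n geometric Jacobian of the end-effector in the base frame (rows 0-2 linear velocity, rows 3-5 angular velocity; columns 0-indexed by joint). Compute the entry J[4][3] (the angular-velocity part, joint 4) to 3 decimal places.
axis z_3 = (-0.2588,-0.9659,-0.0000); lever o_n−o_3 = (0.1654,-2.1149,6.3640)
cross product → J_v[:, 3] = (-6.1471,1.6471,0.7071)
J_ω[:, 3] = z_3
entry J[4][3] = -0.9659

-0.966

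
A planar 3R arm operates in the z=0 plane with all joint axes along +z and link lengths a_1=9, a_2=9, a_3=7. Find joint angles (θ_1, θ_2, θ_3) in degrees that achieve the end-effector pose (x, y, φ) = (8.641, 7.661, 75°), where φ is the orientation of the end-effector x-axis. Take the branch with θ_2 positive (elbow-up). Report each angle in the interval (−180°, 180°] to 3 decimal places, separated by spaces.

-59.997 135.000 -0.004

wrist centre = target − a_3·(cos φ, sin φ) = (6.8293, 0.8995)
cos θ_2 = (47.4480−9²−9²)/(2·9·9) = -0.7071; θ_2 = 135.0003° (elbow-up)
β = atan2(0.8995,6.8293) = 7.5035°; ψ = atan2(6.3639,2.6360) = 67.5002°
θ_1 = β − ψ = -59.9966°
θ_3 = φ − θ_1 − θ_2 = -0.0037° (wrapped to (-180°,180°])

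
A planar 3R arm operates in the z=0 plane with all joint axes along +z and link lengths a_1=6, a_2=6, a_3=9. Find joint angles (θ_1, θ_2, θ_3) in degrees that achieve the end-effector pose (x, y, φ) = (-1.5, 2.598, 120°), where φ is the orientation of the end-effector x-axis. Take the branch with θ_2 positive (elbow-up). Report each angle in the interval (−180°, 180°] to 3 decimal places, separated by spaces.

-120.000 119.999 120.001

wrist centre = target − a_3·(cos φ, sin φ) = (3.0000, -5.1962)
cos θ_2 = (36.0008−6²−6²)/(2·6·6) = -0.5000; θ_2 = 119.9993° (elbow-up)
β = atan2(-5.1962,3.0000) = -60.0004°; ψ = atan2(5.1962,3.0001) = 59.9996°
θ_1 = β − ψ = -120.0000°
θ_3 = φ − θ_1 − θ_2 = 120.0007° (wrapped to (-180°,180°])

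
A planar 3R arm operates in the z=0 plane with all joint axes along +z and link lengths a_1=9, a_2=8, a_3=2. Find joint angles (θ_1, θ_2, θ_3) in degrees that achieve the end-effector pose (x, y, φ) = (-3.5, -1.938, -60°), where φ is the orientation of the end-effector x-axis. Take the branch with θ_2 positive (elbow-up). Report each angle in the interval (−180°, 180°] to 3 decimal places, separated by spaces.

120.002 150.000 29.998

wrist centre = target − a_3·(cos φ, sin φ) = (-4.5000, -0.2059)
cos θ_2 = (20.2924−9²−8²)/(2·9·8) = -0.8660; θ_2 = 149.9999° (elbow-up)
β = atan2(-0.2059,-4.5000) = -177.3796°; ψ = atan2(4.0000,2.0718) = 62.6181°
θ_1 = β − ψ = -239.9977°
θ_3 = φ − θ_1 − θ_2 = 29.9978° (wrapped to (-180°,180°])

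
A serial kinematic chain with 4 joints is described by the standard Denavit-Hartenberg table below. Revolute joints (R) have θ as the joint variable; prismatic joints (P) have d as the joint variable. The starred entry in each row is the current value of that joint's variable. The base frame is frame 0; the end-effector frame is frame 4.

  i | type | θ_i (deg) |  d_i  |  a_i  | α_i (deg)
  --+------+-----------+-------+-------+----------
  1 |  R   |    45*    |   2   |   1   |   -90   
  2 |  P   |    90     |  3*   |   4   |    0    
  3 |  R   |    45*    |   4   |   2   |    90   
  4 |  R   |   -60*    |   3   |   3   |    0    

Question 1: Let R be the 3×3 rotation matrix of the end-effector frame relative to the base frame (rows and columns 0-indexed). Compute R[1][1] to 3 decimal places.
-0.079

End-effector y-axis (col 1 of R) = (-0.7866,-0.0795,-0.6124)
R[1][1] = -0.0795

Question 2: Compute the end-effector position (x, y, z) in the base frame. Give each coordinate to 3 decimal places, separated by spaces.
-2.656 3.570 -6.596

after link 1: o_1 = (0.7071, 0.7071, 2.0000)
after link 2: o_2 = (-1.4142, 2.8284, -2.0000)
after link 3: o_3 = (-5.2426, 4.6569, -3.4142)
after link 4: o_4 = (-2.6555, 3.5697, -6.5962)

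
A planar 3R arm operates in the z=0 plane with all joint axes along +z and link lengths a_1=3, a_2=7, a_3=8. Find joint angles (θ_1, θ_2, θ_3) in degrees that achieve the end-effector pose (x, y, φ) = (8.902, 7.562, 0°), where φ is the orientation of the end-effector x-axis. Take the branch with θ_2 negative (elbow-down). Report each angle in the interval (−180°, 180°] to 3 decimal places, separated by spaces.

150.002 -90.003 -59.999

wrist centre = target − a_3·(cos φ, sin φ) = (0.9020, 7.5620)
cos θ_2 = (57.9974−3²−7²)/(2·3·7) = -0.0001; θ_2 = -90.0035° (elbow-down)
β = atan2(7.5620,0.9020) = 83.1979°; ψ = atan2(-7.0000,2.9996) = -66.8044°
θ_1 = β − ψ = 150.0022°
θ_3 = φ − θ_1 − θ_2 = -59.9987° (wrapped to (-180°,180°])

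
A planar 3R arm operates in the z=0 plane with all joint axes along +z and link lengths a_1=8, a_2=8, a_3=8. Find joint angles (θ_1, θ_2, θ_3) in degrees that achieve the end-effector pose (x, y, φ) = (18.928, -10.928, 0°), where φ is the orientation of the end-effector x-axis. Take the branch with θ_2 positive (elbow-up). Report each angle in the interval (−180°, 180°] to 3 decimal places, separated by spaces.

-60.004 30.008 29.996

wrist centre = target − a_3·(cos φ, sin φ) = (10.9280, -10.9280)
cos θ_2 = (238.8424−8²−8²)/(2·8·8) = 0.8660; θ_2 = 30.0080° (elbow-up)
β = atan2(-10.9280,10.9280) = -45.0000°; ψ = atan2(4.0010,14.9276) = 15.0040°
θ_1 = β − ψ = -60.0040°
θ_3 = φ − θ_1 − θ_2 = 29.9960° (wrapped to (-180°,180°])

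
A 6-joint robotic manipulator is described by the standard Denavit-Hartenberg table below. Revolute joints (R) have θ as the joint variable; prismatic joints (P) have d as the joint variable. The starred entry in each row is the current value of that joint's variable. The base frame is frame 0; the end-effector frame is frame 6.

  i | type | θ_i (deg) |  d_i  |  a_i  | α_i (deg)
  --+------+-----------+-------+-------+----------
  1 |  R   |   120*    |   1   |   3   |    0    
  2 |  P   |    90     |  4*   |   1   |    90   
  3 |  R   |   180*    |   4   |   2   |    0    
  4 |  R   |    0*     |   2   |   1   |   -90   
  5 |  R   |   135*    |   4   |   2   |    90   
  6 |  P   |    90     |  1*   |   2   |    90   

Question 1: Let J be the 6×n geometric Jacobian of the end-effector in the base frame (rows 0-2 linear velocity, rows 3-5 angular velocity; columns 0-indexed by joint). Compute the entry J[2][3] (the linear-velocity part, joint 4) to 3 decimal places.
axis z_3 = (-0.5000,0.8660,0.0000); lever o_n−o_3 = (0.3143,0.0414,-6.0000)
cross product → J_v[:, 3] = (-5.1962,-3.0000,-0.2929)
J_ω[:, 3] = z_3
entry J[2][3] = -0.2929

-0.293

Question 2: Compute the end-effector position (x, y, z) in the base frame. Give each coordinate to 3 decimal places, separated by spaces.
after link 1: o_1 = (-1.5000, 2.5981, 1.0000)
after link 2: o_2 = (-2.3660, 2.0981, 5.0000)
after link 3: o_3 = (-2.6340, 6.5622, 5.0000)
after link 4: o_4 = (-2.7679, 8.7942, 5.0000)
after link 5: o_5 = (-3.2856, 6.8624, 1.0000)
after link 6: o_6 = (-2.3197, 6.6036, -1.0000)

-2.320 6.604 -1.000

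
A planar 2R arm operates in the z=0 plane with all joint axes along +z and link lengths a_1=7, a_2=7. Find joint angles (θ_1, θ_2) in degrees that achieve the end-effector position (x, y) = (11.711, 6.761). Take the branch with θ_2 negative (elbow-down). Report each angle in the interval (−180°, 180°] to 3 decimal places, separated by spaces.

45.006 -30.014

cos θ_2 = (182.8586−7²−7²)/(2·7·7) = 0.8659; θ_2 = -30.0139° (elbow-down)
β = atan2(6.7610,11.7110) = 29.9987°; ψ = atan2(-3.5015,13.0613) = -15.0069°
θ_1 = β − ψ = 45.0056°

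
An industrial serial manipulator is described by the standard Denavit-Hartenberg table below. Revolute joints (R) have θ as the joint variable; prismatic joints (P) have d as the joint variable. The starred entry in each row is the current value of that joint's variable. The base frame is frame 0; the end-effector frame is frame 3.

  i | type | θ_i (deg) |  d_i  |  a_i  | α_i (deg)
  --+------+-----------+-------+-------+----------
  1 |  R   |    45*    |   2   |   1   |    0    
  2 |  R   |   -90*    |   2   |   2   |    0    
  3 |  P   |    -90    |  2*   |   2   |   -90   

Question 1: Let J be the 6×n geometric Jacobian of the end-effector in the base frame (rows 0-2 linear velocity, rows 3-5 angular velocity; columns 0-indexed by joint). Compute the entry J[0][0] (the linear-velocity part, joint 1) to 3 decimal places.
axis z_0 = ẑ; lever o_n−o_0 = (0.7071,-2.1213,6.0000)
cross product → J_v[:, 0] = (2.1213,0.7071,-0.0000)
J_ω[:, 0] = z_0
entry J[0][0] = 2.1213

2.121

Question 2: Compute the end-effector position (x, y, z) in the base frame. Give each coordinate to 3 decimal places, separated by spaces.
0.707 -2.121 6.000

after link 1: o_1 = (0.7071, 0.7071, 2.0000)
after link 2: o_2 = (2.1213, -0.7071, 4.0000)
after link 3: o_3 = (0.7071, -2.1213, 6.0000)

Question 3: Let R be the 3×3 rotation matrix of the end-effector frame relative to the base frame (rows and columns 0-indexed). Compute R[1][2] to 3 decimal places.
-0.707

End-effector z-axis (col 2 of R) = (0.7071,-0.7071,0.0000)
R[1][2] = -0.7071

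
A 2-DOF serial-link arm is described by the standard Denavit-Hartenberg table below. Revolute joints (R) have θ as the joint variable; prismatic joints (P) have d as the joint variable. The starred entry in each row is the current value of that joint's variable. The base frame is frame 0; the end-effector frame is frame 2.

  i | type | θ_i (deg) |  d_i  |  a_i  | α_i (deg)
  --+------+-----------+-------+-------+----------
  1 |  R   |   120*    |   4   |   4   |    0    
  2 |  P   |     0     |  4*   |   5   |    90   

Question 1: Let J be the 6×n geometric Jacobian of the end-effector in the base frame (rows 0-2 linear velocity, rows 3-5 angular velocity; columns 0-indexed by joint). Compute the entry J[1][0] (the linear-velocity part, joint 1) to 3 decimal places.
axis z_0 = ẑ; lever o_n−o_0 = (-4.5000,7.7942,8.0000)
cross product → J_v[:, 0] = (-7.7942,-4.5000,0.0000)
J_ω[:, 0] = z_0
entry J[1][0] = -4.5000

-4.500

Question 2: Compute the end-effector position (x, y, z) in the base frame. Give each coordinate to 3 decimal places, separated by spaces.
-4.500 7.794 8.000

after link 1: o_1 = (-2.0000, 3.4641, 4.0000)
after link 2: o_2 = (-4.5000, 7.7942, 8.0000)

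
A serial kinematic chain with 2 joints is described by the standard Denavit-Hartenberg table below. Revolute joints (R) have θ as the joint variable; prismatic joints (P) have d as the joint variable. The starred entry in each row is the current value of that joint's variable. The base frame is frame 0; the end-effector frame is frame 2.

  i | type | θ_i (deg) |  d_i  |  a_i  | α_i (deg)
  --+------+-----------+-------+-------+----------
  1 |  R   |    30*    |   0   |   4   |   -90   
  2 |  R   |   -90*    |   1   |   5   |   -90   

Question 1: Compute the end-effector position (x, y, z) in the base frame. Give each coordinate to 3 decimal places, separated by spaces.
after link 1: o_1 = (3.4641, 2.0000, 0.0000)
after link 2: o_2 = (2.9641, 2.8660, 5.0000)

2.964 2.866 5.000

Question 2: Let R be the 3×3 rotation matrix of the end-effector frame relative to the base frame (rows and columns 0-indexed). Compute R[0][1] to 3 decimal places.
End-effector y-axis (col 1 of R) = (0.5000,-0.8660,-0.0000)
R[0][1] = 0.5000

0.500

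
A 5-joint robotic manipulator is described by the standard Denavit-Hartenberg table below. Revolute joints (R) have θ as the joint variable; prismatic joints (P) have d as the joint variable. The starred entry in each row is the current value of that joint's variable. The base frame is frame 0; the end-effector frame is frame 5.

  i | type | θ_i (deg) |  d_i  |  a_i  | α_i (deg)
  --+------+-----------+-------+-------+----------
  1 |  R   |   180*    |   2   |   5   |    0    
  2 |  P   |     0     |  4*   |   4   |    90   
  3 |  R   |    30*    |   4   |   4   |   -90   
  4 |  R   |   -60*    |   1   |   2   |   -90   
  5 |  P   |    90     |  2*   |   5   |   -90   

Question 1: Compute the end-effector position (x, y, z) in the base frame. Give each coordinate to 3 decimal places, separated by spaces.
after link 1: o_1 = (-5.0000, 0.0000, 2.0000)
after link 2: o_2 = (-9.0000, 0.0000, 6.0000)
after link 3: o_3 = (-12.4641, 4.0000, 8.0000)
after link 4: o_4 = (-12.8301, 5.7321, 9.3660)
after link 5: o_5 = (-16.8301, 4.7321, 5.9019)

-16.830 4.732 5.902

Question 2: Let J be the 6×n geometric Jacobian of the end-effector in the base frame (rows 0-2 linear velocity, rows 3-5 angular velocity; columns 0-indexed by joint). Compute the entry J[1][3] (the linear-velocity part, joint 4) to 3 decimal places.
-2.732

axis z_3 = (0.5000,-0.0000,0.8660); lever o_n−o_3 = (-4.3660,0.7321,-2.0981)
cross product → J_v[:, 3] = (-0.6340,-2.7321,0.3660)
J_ω[:, 3] = z_3
entry J[1][3] = -2.7321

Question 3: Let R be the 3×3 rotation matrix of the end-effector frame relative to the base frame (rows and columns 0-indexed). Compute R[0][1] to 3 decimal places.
End-effector y-axis (col 1 of R) = (0.7500,0.5000,-0.4330)
R[0][1] = 0.7500

0.750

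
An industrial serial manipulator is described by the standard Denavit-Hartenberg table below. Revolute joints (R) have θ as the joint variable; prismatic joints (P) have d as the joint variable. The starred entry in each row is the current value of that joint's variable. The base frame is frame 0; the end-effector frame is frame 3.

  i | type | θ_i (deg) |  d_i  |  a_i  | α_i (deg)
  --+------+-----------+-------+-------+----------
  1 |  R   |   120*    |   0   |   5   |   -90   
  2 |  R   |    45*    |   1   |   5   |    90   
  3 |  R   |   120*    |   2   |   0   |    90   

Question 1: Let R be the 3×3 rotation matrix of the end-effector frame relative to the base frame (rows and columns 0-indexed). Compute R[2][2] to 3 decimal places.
-0.612

End-effector z-axis (col 2 of R) = (-0.7392,0.2803,-0.6124)
R[2][2] = -0.6124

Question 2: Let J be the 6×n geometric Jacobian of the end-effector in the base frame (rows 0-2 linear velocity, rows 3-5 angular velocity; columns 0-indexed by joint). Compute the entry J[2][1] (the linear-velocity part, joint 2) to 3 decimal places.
-4.950

axis z_1 = (-0.8660,-0.5000,0.0000); lever o_n−o_1 = (-3.3409,3.7866,-2.1213)
cross product → J_v[:, 1] = (1.0607,-1.8371,-4.9497)
J_ω[:, 1] = z_1
entry J[2][1] = -4.9497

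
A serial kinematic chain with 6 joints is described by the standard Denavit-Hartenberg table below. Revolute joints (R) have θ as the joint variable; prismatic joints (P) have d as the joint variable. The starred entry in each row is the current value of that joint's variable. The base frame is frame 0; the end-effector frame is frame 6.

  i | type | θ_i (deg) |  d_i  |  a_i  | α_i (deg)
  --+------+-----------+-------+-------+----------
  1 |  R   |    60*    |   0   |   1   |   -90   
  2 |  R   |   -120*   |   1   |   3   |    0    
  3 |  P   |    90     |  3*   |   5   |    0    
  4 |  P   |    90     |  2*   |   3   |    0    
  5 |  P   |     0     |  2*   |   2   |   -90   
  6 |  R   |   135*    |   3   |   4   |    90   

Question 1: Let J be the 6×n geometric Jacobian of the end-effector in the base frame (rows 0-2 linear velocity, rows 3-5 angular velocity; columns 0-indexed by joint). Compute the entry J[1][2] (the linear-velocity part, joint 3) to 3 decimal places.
prismatic axis z_2 = (-0.8660,0.5000,0.0000)
J_v[:, 2] = z_2; J_ω[:, 2] = (0,0,0)
entry J[1][2] = 0.5000

0.500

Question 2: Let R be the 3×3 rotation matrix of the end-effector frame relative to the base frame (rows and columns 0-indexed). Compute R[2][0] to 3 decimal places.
End-effector x-axis (col 0 of R) = (0.4356,-0.6597,0.6124)
R[2][0] = 0.6124

0.612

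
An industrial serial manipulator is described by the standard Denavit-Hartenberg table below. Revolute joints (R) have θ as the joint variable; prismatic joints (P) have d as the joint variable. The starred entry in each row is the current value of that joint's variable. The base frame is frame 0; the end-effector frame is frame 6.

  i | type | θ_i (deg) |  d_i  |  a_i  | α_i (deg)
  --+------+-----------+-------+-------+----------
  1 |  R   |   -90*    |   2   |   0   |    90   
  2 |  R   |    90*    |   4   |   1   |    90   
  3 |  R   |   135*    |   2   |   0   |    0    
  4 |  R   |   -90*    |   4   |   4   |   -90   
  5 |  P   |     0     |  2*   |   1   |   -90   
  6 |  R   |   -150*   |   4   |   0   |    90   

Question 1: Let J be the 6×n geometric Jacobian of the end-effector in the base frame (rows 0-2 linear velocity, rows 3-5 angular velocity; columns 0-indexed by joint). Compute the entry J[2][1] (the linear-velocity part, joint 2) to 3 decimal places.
2.000

axis z_1 = (-1.0000,-0.0000,0.0000); lever o_n−o_1 = (-8.9497,-2.0000,3.1213)
cross product → J_v[:, 1] = (-0.0000,3.1213,2.0000)
J_ω[:, 1] = z_1
entry J[2][1] = 2.0000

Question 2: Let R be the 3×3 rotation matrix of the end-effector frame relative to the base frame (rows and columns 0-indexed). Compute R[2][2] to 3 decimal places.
0.259

End-effector z-axis (col 2 of R) = (0.9659,0.0000,0.2588)
R[2][2] = 0.2588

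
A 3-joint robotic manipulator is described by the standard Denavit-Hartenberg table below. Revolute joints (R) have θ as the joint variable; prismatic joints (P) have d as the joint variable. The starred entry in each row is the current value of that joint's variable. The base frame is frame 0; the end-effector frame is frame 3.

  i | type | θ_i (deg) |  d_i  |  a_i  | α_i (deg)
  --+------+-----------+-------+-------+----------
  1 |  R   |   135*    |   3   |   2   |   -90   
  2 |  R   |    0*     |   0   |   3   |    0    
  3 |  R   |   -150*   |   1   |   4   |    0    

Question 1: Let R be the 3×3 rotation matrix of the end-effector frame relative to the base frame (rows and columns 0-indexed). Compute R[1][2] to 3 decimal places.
End-effector z-axis (col 2 of R) = (-0.7071,-0.7071,0.0000)
R[1][2] = -0.7071

-0.707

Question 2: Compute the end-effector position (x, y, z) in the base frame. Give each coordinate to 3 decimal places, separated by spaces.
-1.793 0.379 5.000

after link 1: o_1 = (-1.4142, 1.4142, 3.0000)
after link 2: o_2 = (-3.5355, 3.5355, 3.0000)
after link 3: o_3 = (-1.7932, 0.3789, 5.0000)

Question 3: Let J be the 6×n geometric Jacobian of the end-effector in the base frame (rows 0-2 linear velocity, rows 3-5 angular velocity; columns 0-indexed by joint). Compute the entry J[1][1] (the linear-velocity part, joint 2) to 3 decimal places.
axis z_1 = (-0.7071,-0.7071,0.0000); lever o_n−o_1 = (-0.3789,-1.0353,2.0000)
cross product → J_v[:, 1] = (-1.4142,1.4142,0.4641)
J_ω[:, 1] = z_1
entry J[1][1] = 1.4142

1.414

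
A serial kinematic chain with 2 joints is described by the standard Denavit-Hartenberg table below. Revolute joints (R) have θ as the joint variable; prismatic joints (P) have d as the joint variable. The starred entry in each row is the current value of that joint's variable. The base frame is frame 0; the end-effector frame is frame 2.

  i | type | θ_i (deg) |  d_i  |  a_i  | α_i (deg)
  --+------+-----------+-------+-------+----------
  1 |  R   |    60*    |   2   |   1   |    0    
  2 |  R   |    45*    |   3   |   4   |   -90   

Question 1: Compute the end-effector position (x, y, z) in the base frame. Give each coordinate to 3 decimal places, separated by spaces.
-0.535 4.730 5.000

after link 1: o_1 = (0.5000, 0.8660, 2.0000)
after link 2: o_2 = (-0.5353, 4.7297, 5.0000)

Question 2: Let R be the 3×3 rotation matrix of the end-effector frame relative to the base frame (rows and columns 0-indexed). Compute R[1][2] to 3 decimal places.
-0.259

End-effector z-axis (col 2 of R) = (-0.9659,-0.2588,0.0000)
R[1][2] = -0.2588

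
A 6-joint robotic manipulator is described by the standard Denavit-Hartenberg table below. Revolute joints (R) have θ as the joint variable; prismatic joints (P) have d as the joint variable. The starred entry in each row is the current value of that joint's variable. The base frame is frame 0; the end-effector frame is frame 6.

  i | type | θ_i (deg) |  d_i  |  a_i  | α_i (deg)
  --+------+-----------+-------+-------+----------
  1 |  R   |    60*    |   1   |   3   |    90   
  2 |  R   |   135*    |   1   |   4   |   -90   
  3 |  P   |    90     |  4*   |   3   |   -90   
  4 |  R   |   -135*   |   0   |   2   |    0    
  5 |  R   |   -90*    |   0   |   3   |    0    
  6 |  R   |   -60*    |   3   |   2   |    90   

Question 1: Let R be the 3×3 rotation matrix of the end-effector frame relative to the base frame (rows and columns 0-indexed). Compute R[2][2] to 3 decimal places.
End-effector z-axis (col 2 of R) = (-0.9280,0.3245,-0.1830)
R[2][2] = -0.1830

-0.183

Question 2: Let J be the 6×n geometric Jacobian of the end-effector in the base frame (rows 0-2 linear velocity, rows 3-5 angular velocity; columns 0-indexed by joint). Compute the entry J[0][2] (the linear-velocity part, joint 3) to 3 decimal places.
-0.354

prismatic axis z_2 = (-0.3536,-0.6124,-0.7071)
J_v[:, 2] = z_2; J_ω[:, 2] = (0,0,0)
entry J[0][2] = -0.3536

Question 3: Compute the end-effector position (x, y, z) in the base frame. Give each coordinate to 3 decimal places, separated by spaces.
1.547 0.643 0.745

after link 1: o_1 = (1.5000, 2.5981, 1.0000)
after link 2: o_2 = (0.9518, -0.3514, 3.8284)
after link 3: o_3 = (-3.0605, -1.3009, 1.0000)
after link 4: o_4 = (-2.3357, -2.8740, 0.0000)
after link 5: o_5 = (0.2514, -2.6357, 1.5000)
after link 6: o_6 = (1.5468, 0.6433, 0.7447)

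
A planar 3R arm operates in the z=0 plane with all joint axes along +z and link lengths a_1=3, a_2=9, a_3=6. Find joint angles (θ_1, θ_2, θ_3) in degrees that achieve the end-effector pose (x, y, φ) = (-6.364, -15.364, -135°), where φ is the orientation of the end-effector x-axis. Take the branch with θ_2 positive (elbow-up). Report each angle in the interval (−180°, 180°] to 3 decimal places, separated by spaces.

-134.999 44.998 -45.000

wrist centre = target − a_3·(cos φ, sin φ) = (-2.1214, -11.1214)
cos θ_2 = (128.1848−3²−9²)/(2·3·9) = 0.7071; θ_2 = 44.9985° (elbow-up)
β = atan2(-11.1214,-2.1214) = -100.7992°; ψ = atan2(6.3638,9.3641) = 34.1997°
θ_1 = β − ψ = -134.9989°
θ_3 = φ − θ_1 − θ_2 = -44.9995° (wrapped to (-180°,180°])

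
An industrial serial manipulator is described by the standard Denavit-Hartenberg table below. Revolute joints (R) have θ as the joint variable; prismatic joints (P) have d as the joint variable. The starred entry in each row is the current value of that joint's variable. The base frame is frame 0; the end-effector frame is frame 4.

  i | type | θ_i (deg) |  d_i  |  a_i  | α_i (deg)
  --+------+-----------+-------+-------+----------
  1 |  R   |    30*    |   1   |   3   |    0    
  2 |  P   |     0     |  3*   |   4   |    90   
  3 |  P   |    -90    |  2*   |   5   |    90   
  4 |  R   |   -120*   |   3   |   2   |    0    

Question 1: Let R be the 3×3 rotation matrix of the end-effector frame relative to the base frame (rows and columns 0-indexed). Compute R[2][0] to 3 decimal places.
End-effector x-axis (col 0 of R) = (-0.4330,0.7500,0.5000)
R[2][0] = 0.5000

0.500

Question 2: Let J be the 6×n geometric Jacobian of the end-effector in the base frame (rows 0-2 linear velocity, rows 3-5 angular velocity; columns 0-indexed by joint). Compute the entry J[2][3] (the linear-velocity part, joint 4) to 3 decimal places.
-1.732

axis z_3 = (-0.8660,-0.5000,-0.0000); lever o_n−o_3 = (-3.4641,0.0000,1.0000)
cross product → J_v[:, 3] = (-0.5000,0.8660,-1.7321)
J_ω[:, 3] = z_3
entry J[2][3] = -1.7321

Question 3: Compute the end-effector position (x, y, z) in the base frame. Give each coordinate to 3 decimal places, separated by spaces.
3.598 1.768 -0.000

after link 1: o_1 = (2.5981, 1.5000, 1.0000)
after link 2: o_2 = (6.0622, 3.5000, 4.0000)
after link 3: o_3 = (7.0622, 1.7679, -1.0000)
after link 4: o_4 = (3.5981, 1.7679, -0.0000)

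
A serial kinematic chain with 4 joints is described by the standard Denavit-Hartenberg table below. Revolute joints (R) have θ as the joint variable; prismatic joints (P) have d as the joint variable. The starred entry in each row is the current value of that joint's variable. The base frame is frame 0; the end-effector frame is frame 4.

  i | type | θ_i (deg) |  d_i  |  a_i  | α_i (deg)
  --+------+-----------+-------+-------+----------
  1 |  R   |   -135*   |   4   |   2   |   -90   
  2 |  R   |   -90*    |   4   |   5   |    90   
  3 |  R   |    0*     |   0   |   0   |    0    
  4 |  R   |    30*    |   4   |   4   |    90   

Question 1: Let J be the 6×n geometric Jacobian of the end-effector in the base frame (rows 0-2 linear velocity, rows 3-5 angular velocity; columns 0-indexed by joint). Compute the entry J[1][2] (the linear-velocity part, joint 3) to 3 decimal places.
-2.449

axis z_2 = (0.7071,0.7071,0.0000); lever o_n−o_2 = (4.2426,1.4142,3.4641)
cross product → J_v[:, 2] = (2.4495,-2.4495,-2.0000)
J_ω[:, 2] = z_2
entry J[1][2] = -2.4495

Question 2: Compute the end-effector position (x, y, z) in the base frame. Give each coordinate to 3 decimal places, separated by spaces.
5.657 -2.828 12.464

after link 1: o_1 = (-1.4142, -1.4142, 4.0000)
after link 2: o_2 = (1.4142, -4.2426, 9.0000)
after link 3: o_3 = (1.4142, -4.2426, 9.0000)
after link 4: o_4 = (5.6569, -2.8284, 12.4641)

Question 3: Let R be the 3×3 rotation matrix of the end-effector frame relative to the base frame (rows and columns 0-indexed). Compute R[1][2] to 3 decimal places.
0.612

End-effector z-axis (col 2 of R) = (-0.6124,0.6124,0.5000)
R[1][2] = 0.6124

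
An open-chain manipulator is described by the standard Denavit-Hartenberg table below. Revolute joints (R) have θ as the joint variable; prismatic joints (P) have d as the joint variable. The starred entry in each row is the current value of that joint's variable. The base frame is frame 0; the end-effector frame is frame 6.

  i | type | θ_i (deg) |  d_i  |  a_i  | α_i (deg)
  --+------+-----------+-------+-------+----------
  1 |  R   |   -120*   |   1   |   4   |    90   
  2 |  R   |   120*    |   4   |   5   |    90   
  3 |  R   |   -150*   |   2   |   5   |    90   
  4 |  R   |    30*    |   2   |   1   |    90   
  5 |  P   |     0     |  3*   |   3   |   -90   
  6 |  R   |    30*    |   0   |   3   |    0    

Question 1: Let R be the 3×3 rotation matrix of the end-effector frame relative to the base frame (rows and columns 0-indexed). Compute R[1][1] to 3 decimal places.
End-effector y-axis (col 1 of R) = (-0.4040,0.1663,0.8995)
R[1][1] = 0.1663

0.166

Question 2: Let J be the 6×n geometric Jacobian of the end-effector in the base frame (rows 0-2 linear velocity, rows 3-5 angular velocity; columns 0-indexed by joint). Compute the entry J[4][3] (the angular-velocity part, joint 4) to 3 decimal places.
0.217

axis z_3 = (-0.8750,0.2165,-0.4330); lever o_n−o_3 = (-1.2165,-5.1071,-4.7141)
cross product → J_v[:, 3] = (-3.2321,-3.5981,4.7321)
J_ω[:, 3] = z_3
entry J[4][3] = 0.2165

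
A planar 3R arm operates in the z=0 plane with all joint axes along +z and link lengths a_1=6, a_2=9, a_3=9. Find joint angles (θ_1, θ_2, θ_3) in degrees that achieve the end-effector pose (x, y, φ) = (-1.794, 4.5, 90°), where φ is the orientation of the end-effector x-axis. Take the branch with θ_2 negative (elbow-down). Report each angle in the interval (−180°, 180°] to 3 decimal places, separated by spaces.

wrist centre = target − a_3·(cos φ, sin φ) = (-1.7940, -4.5000)
cos θ_2 = (23.4684−6²−9²)/(2·6·9) = -0.8660; θ_2 = -150.0009° (elbow-down)
β = atan2(-4.5000,-1.7940) = -111.7355°; ψ = atan2(-4.4999,-1.7943) = -111.7393°
θ_1 = β − ψ = 0.0038°
θ_3 = φ − θ_1 − θ_2 = -120.0029° (wrapped to (-180°,180°])

0.004 -150.001 -120.003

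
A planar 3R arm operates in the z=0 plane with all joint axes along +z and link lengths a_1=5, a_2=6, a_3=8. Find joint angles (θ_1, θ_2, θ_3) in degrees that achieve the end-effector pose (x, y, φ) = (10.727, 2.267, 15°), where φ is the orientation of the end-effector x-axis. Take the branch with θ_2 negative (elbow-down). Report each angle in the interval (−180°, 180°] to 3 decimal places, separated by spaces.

wrist centre = target − a_3·(cos φ, sin φ) = (2.9996, 0.1964)
cos θ_2 = (9.0362−5²−6²)/(2·5·6) = -0.8661; θ_2 = -150.0044° (elbow-down)
β = atan2(0.1964,2.9996) = 3.7470°; ψ = atan2(-2.9996,-0.1964) = -93.7458°
θ_1 = β − ψ = 97.4929°
θ_3 = φ − θ_1 − θ_2 = 67.5116° (wrapped to (-180°,180°])

97.493 -150.004 67.512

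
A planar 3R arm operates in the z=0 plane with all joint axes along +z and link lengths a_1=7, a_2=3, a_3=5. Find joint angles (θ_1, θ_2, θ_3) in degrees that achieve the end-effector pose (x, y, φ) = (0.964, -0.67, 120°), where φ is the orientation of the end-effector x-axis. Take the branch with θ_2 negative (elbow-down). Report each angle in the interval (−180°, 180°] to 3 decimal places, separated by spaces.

-30.001 -119.999 -89.999

wrist centre = target − a_3·(cos φ, sin φ) = (3.4640, -5.0001)
cos θ_2 = (37.0006−7²−3²)/(2·7·3) = -0.5000; θ_2 = -119.9991° (elbow-down)
β = atan2(-5.0001,3.4640) = -55.2865°; ψ = atan2(-2.5981,5.5000) = -25.2850°
θ_1 = β − ψ = -30.0014°
θ_3 = φ − θ_1 − θ_2 = -89.9995° (wrapped to (-180°,180°])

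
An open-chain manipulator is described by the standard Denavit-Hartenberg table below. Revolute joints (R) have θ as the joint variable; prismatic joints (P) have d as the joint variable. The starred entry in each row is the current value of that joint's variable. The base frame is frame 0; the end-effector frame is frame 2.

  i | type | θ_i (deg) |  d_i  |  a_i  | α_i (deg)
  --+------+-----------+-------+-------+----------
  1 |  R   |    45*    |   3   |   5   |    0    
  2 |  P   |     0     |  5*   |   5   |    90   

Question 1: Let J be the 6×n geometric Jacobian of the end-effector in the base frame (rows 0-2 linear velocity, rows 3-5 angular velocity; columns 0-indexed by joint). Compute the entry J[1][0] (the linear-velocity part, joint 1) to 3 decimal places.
7.071

axis z_0 = ẑ; lever o_n−o_0 = (7.0711,7.0711,8.0000)
cross product → J_v[:, 0] = (-7.0711,7.0711,0.0000)
J_ω[:, 0] = z_0
entry J[1][0] = 7.0711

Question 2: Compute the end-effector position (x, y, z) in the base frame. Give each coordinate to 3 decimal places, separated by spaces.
after link 1: o_1 = (3.5355, 3.5355, 3.0000)
after link 2: o_2 = (7.0711, 7.0711, 8.0000)

7.071 7.071 8.000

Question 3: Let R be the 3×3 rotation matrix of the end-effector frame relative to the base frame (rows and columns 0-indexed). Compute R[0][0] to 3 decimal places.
0.707

End-effector x-axis (col 0 of R) = (0.7071,0.7071,0.0000)
R[0][0] = 0.7071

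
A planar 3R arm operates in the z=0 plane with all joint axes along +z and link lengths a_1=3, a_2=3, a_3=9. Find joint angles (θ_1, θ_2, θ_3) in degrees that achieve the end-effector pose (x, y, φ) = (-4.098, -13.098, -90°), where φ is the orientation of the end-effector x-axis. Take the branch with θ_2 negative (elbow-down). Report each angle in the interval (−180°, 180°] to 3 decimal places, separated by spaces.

-119.996 -30.008 60.004

wrist centre = target − a_3·(cos φ, sin φ) = (-4.0980, -4.0980)
cos θ_2 = (33.5872−3²−3²)/(2·3·3) = 0.8660; θ_2 = -30.0080° (elbow-down)
β = atan2(-4.0980,-4.0980) = -135.0000°; ψ = atan2(-1.5004,5.5979) = -15.0040°
θ_1 = β − ψ = -119.9960°
θ_3 = φ − θ_1 − θ_2 = 60.0040° (wrapped to (-180°,180°])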